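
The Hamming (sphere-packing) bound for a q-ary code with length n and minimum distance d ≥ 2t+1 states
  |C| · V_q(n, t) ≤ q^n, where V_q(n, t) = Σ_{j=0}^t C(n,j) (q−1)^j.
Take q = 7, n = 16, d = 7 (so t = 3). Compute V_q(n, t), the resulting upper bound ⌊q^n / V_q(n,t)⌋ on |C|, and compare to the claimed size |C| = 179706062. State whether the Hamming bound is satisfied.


V_q(n, t) = 125377, q^n = 33232930569601, Hamming bound = 265064011, |C| = 179706062 ≤ bound (satisfied).

Step 1: Compute V_q(n, t) = Σ_{j=0}^3 C(n, j) (q−1)^j.
  j = 0: C(16,0)·(6)^0 = 1·1 = 1.
  j = 1: C(16,1)·(6)^1 = 16·6 = 96.
  j = 2: C(16,2)·(6)^2 = 120·36 = 4320.
  j = 3: C(16,3)·(6)^3 = 560·216 = 120960.
  V_q(n, t) = 1 + 96 + 4320 + 120960 = 125377.
Step 2: q^n = 7^16 = 33232930569601.
Step 3: Hamming bound ⌊q^n / V_q(n,t)⌋ = ⌊33232930569601/125377⌋ = 265064011.
Step 4: Compare |C| = 179706062 to 265064011: satisfied.
The claimed |C| lies below the Hamming bound.


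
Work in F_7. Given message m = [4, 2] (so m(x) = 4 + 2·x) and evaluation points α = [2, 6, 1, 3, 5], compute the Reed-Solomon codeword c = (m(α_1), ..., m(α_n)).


c = [1, 2, 6, 3, 0]

Message polynomial: m(x) = 4 + 2·x (mod 7).
For each evaluation point α_i, compute m(α_i) mod 7:
  α_1 = 2: Horner steps 2 → 1, so m(2) = 1.
  α_2 = 6: Horner steps 2 → 2, so m(6) = 2.
  α_3 = 1: Horner steps 2 → 6, so m(1) = 6.
  α_4 = 3: Horner steps 2 → 3, so m(3) = 3.
  α_5 = 5: Horner steps 2 → 0, so m(5) = 0.
Codeword c = [1, 2, 6, 3, 0] ∈ F_7^5.


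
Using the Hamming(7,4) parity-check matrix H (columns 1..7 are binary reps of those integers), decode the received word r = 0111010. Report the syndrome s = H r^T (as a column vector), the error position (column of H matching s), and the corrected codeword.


s = (0, 1, 1)^T, error position = 3, corrected codeword c = 0101010

Compute s = H r^T mod 2 one row at a time:
  s_1 = 1 + 0 + 1 + 0 = 2 ≡ 0 (mod 2).
  s_2 = 1 + 1 + 1 + 0 = 3 ≡ 1 (mod 2).
  s_3 = 0 + 1 + 0 + 0 = 1 ≡ 1 (mod 2).
s = (0, 1, 1)^T — this equals column 3 of H (binary 011), so error is at position 3.
Correct: flip bit 3 of r = 0111010 to get c = 0101010.


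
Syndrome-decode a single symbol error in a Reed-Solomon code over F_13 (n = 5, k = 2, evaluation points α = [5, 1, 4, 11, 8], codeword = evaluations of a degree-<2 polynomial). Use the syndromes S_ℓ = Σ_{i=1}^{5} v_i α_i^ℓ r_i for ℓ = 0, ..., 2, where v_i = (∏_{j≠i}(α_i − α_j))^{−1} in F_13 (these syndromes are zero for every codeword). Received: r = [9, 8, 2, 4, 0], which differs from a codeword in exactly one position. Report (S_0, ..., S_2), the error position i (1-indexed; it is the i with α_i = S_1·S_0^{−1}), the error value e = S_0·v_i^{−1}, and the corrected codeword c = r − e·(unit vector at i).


S = (6, 11, 5), error at position 3, error magnitude e = 3, c = [9, 8, 12, 4, 0].

Step 1: column multipliers v_i = (∏_{j≠i}(α_i − α_j))^{−1} mod 13.
  i = 1 (α = 5): (5−1)(5−4)(5−11)(5−8) = 4·1·(−6)·(−3) = 72 ≡ 7, so v_1 = 7^{−1} = 2 (mod 13).
  i = 2 (α = 1): (1−5)(1−4)(1−11)(1−8) = (−4)·(−3)·(−10)·(−7) = 840 ≡ 8, so v_2 = 8^{−1} = 5 (mod 13).
  i = 3 (α = 4): (4−5)(4−1)(4−11)(4−8) = (−1)·3·(−7)·(−4) = −84 ≡ 7, so v_3 = 7^{−1} = 2 (mod 13).
  i = 4 (α = 11): (11−5)(11−1)(11−4)(11−8) = 6·10·7·3 = 1260 ≡ 12, so v_4 = 12^{−1} = 12 (mod 13).
  i = 5 (α = 8): (8−5)(8−1)(8−4)(8−11) = 3·7·4·(−3) = −252 ≡ 8, so v_5 = 8^{−1} = 5 (mod 13).
  v = [2, 5, 2, 12, 5].
Step 2: syndromes of r = [9, 8, 2, 4, 0] (all sums mod 13).
  S_0 = Σ v_i r_i = 2·9 + 5·8 + 2·2 + 12·4 + 5·0 = 110 ≡ 6.
  S_1 = Σ v_i α_i r_i = 2·5·9 + 5·1·8 + 2·4·2 + 12·11·4 + 5·8·0 = 674 ≡ 11.
  α_i^2 mod 13 = [12, 1, 3, 4, 12].
  S_2 = Σ v_i α_i^2 r_i = 2·12·9 + 5·1·8 + 2·3·2 + 12·4·4 + 5·12·0 = 460 ≡ 5.
  S = (6, 11, 5) ≠ 0, so r is not a codeword (an error is present).
Step 3: locate the error. For a single error e at position i, S_ℓ = v_i·e·α_i^ℓ, so α_err = S_1/S_0.
  S_0^{−1} = 6^{−1} = 11 (mod 13), so α_err = 11·11 = 121 ≡ 4 = α_3. Error position i = 3.
  Consistency check: S_2/S_1 = 5·6 = 30 ≡ 4 = α_err ✓ (single-error assumption holds).
Step 4: error magnitude e = S_0/v_3 = S_0·∏_{j≠3}(α_3 − α_j) = 6·7 = 42 ≡ 3 (mod 13).
Step 5: correct position 3: c_3 = r_3 − e = 2 − 3 ≡ 12 (mod 13). Hence c = [9, 8, 12, 4, 0].
  Check: interpolating c through the α_i gives m(x) = 11 + 10·x (degree < 2) with m(α_i) = c_i for every i, so c is indeed a codeword.


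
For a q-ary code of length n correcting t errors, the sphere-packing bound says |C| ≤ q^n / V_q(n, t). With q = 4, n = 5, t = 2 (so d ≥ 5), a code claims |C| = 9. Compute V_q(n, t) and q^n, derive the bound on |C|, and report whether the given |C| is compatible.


V_q(n, t) = 106, q^n = 1024, Hamming bound = 9, |C| = 9 ≤ bound (satisfied).

Step 1: Compute V_q(n, t) = Σ_{j=0}^2 C(n, j) (q−1)^j.
  j = 0: C(5,0)·(3)^0 = 1·1 = 1.
  j = 1: C(5,1)·(3)^1 = 5·3 = 15.
  j = 2: C(5,2)·(3)^2 = 10·9 = 90.
  V_q(n, t) = 1 + 15 + 90 = 106.
Step 2: q^n = 4^5 = 1024.
Step 3: Hamming bound ⌊q^n / V_q(n,t)⌋ = ⌊1024/106⌋ = 9.
Step 4: Compare |C| = 9 to 9: satisfied.
The claimed |C| lies at the Hamming bound (tight).


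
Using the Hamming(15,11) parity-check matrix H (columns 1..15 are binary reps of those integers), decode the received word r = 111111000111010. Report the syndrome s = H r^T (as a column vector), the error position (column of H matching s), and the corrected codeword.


s = (0, 1, 0, 0)^T, error position = 4, corrected codeword c = 111011000111010

Compute s = H r^T mod 2 one row at a time:
  s_1 = 0 + 0 + 1 + 1 + 1 + 0 + 1 + 0 = 4 ≡ 0 (mod 2).
  s_2 = 1 + 1 + 1 + 0 + 1 + 0 + 1 + 0 = 5 ≡ 1 (mod 2).
  s_3 = 1 + 1 + 1 + 0 + 1 + 1 + 1 + 0 = 6 ≡ 0 (mod 2).
  s_4 = 1 + 1 + 1 + 0 + 0 + 1 + 0 + 0 = 4 ≡ 0 (mod 2).
s = (0, 1, 0, 0)^T — this equals column 4 of H (binary 0100), so error is at position 4.
Correct: flip bit 4 of r = 111111000111010 to get c = 111011000111010.


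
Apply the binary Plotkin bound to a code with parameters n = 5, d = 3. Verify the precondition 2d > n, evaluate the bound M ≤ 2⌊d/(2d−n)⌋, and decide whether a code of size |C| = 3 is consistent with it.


Plotkin bound M ≤ 6; given |C| = 3 ≤ bound (satisfied).

Check applicability: 2d = 6, n = 5.
2d − n = 1 > 0, so Plotkin applies.
Compute d/(2d−n) = 3/1 ≈ 3.0000.
⌊d/(2d−n)⌋ = 3.
Plotkin bound: M ≤ 2·3 = 6.
Given |C| = 3, check: satisfied.
This |C| is below the Plotkin bound.


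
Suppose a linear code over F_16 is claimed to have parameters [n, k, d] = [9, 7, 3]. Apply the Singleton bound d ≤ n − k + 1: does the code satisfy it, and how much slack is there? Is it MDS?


Singleton RHS = n − k + 1 = 3, slack = 0, bound satisfied, MDS.

Singleton bound: d ≤ n − k + 1.
Here n = 9, k = 7, so n − k + 1 = 3.
Given d = 3, check d ≤ 3: YES.
Slack = (n − k + 1) − d = 0.
The code is MDS (slack = 0).
Description: the claimed parameters are [9, 7, 3]_16; such a code would be MDS (meets Singleton bound).


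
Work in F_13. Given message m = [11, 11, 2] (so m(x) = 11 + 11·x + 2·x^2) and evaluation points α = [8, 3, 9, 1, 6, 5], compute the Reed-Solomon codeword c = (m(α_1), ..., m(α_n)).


c = [6, 10, 12, 11, 6, 12]

Message polynomial: m(x) = 11 + 11·x + 2·x^2 (mod 13).
For each evaluation point α_i, compute m(α_i) mod 13:
  α_1 = 8: Horner steps 2 → 1 → 6, so m(8) = 6.
  α_2 = 3: Horner steps 2 → 4 → 10, so m(3) = 10.
  α_3 = 9: Horner steps 2 → 3 → 12, so m(9) = 12.
  α_4 = 1: Horner steps 2 → 0 → 11, so m(1) = 11.
  α_5 = 6: Horner steps 2 → 10 → 6, so m(6) = 6.
  α_6 = 5: Horner steps 2 → 8 → 12, so m(5) = 12.
Codeword c = [6, 10, 12, 11, 6, 12] ∈ F_13^6.


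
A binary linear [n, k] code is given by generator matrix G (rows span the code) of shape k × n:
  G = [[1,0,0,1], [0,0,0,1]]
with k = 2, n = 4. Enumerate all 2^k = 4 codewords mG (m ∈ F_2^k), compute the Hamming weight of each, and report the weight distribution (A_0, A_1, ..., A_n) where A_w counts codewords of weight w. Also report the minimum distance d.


Weight distribution: A_0 = 1, A_1 = 2, A_2 = 1. Minimum distance d = 1.

Enumerate all 2^2 = 4 messages m ∈ F_2^2.
For each, compute codeword c = mG in F_2^4, then tally its weight.
  m = 00 → c = 0000, weight = 0.
  m = 10 → c = 1001, weight = 2.
  m = 01 → c = 0001, weight = 1.
  m = 11 → c = 1000, weight = 1.
Tally weights:
  weight 0: 1 codewords.
  weight 1: 2 codewords.
  weight 2: 1 codewords.
Minimum distance d = smallest w > 0 with A_w > 0 = 1.
Sanity: Σ A_w = 4 = 2^2 = 4 ✓.


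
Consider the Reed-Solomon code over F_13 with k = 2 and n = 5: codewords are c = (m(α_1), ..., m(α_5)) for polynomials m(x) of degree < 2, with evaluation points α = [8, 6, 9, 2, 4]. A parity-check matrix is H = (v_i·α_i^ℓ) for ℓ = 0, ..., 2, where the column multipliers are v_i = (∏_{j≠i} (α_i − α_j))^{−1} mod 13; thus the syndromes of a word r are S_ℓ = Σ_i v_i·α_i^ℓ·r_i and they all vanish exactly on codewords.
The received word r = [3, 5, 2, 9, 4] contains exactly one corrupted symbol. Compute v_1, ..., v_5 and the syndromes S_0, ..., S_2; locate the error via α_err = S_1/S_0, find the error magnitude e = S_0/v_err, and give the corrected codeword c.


S = (8, 6, 11), error at position 5, error magnitude e = 10, c = [3, 5, 2, 9, 7].

Step 1: column multipliers v_i = (∏_{j≠i}(α_i − α_j))^{−1} mod 13.
  i = 1 (α = 8): (8−6)(8−9)(8−2)(8−4) = 2·(−1)·6·4 = −48 ≡ 4, so v_1 = 4^{−1} = 10 (mod 13).
  i = 2 (α = 6): (6−8)(6−9)(6−2)(6−4) = (−2)·(−3)·4·2 = 48 ≡ 9, so v_2 = 9^{−1} = 3 (mod 13).
  i = 3 (α = 9): (9−8)(9−6)(9−2)(9−4) = 1·3·7·5 = 105 ≡ 1, so v_3 = 1^{−1} = 1 (mod 13).
  i = 4 (α = 2): (2−8)(2−6)(2−9)(2−4) = (−6)·(−4)·(−7)·(−2) = 336 ≡ 11, so v_4 = 11^{−1} = 6 (mod 13).
  i = 5 (α = 4): (4−8)(4−6)(4−9)(4−2) = (−4)·(−2)·(−5)·2 = −80 ≡ 11, so v_5 = 11^{−1} = 6 (mod 13).
  v = [10, 3, 1, 6, 6].
Step 2: syndromes of r = [3, 5, 2, 9, 4] (all sums mod 13).
  S_0 = Σ v_i r_i = 10·3 + 3·5 + 1·2 + 6·9 + 6·4 = 125 ≡ 8.
  S_1 = Σ v_i α_i r_i = 10·8·3 + 3·6·5 + 1·9·2 + 6·2·9 + 6·4·4 = 552 ≡ 6.
  α_i^2 mod 13 = [12, 10, 3, 4, 3].
  S_2 = Σ v_i α_i^2 r_i = 10·12·3 + 3·10·5 + 1·3·2 + 6·4·9 + 6·3·4 = 804 ≡ 11.
  S = (8, 6, 11) ≠ 0, so r is not a codeword (an error is present).
Step 3: locate the error. For a single error e at position i, S_ℓ = v_i·e·α_i^ℓ, so α_err = S_1/S_0.
  S_0^{−1} = 8^{−1} = 5 (mod 13), so α_err = 6·5 = 30 ≡ 4 = α_5. Error position i = 5.
  Consistency check: S_2/S_1 = 11·11 = 121 ≡ 4 = α_err ✓ (single-error assumption holds).
Step 4: error magnitude e = S_0/v_5 = S_0·∏_{j≠5}(α_5 − α_j) = 8·11 = 88 ≡ 10 (mod 13).
Step 5: correct position 5: c_5 = r_5 − e = 4 − 10 ≡ 7 (mod 13). Hence c = [3, 5, 2, 9, 7].
  Check: interpolating c through the α_i gives m(x) = 11 + 12·x (degree < 2) with m(α_i) = c_i for every i, so c is indeed a codeword.


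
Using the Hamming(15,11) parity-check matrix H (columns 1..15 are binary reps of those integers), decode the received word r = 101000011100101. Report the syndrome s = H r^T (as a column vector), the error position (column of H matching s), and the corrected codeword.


s = (1, 0, 1, 1)^T, error position = 11, corrected codeword c = 101000011110101

Compute s = H r^T mod 2 one row at a time:
  s_1 = 1 + 1 + 1 + 0 + 0 + 1 + 0 + 1 = 5 ≡ 1 (mod 2).
  s_2 = 0 + 0 + 0 + 0 + 0 + 1 + 0 + 1 = 2 ≡ 0 (mod 2).
  s_3 = 0 + 1 + 0 + 0 + 1 + 0 + 0 + 1 = 3 ≡ 1 (mod 2).
  s_4 = 1 + 1 + 0 + 0 + 1 + 0 + 1 + 1 = 5 ≡ 1 (mod 2).
s = (1, 0, 1, 1)^T — this equals column 11 of H (binary 1011), so error is at position 11.
Correct: flip bit 11 of r = 101000011100101 to get c = 101000011110101.


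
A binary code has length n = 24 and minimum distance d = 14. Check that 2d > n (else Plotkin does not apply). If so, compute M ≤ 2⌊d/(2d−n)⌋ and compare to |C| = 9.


Plotkin bound M ≤ 6; given |C| = 9 > bound (violated).

Check applicability: 2d = 28, n = 24.
2d − n = 4 > 0, so Plotkin applies.
Compute d/(2d−n) = 14/4 ≈ 3.5000.
⌊d/(2d−n)⌋ = 3.
Plotkin bound: M ≤ 2·3 = 6.
Given |C| = 9, check: VIOLATED.
This |C| is above the Plotkin bound, so no binary code with n = 24, d = 14 and 9 codewords exists.


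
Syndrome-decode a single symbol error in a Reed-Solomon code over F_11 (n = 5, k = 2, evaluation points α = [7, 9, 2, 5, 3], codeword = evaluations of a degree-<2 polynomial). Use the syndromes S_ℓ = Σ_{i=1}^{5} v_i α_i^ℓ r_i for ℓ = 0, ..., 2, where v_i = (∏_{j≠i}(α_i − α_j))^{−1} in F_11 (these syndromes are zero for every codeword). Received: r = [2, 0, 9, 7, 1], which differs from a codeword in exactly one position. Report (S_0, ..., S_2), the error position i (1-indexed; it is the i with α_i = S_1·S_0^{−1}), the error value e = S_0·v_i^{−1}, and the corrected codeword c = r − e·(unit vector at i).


S = (6, 10, 2), error at position 2, error magnitude e = 3, c = [2, 8, 9, 7, 1].

Step 1: column multipliers v_i = (∏_{j≠i}(α_i − α_j))^{−1} mod 11.
  i = 1 (α = 7): (7−9)(7−2)(7−5)(7−3) = (−2)·5·2·4 = −80 ≡ 8, so v_1 = 8^{−1} = 7 (mod 11).
  i = 2 (α = 9): (9−7)(9−2)(9−5)(9−3) = 2·7·4·6 = 336 ≡ 6, so v_2 = 6^{−1} = 2 (mod 11).
  i = 3 (α = 2): (2−7)(2−9)(2−5)(2−3) = (−5)·(−7)·(−3)·(−1) = 105 ≡ 6, so v_3 = 6^{−1} = 2 (mod 11).
  i = 4 (α = 5): (5−7)(5−9)(5−2)(5−3) = (−2)·(−4)·3·2 = 48 ≡ 4, so v_4 = 4^{−1} = 3 (mod 11).
  i = 5 (α = 3): (3−7)(3−9)(3−2)(3−5) = (−4)·(−6)·1·(−2) = −48 ≡ 7, so v_5 = 7^{−1} = 8 (mod 11).
  v = [7, 2, 2, 3, 8].
Step 2: syndromes of r = [2, 0, 9, 7, 1] (all sums mod 11).
  S_0 = Σ v_i r_i = 7·2 + 2·0 + 2·9 + 3·7 + 8·1 = 61 ≡ 6.
  S_1 = Σ v_i α_i r_i = 7·7·2 + 2·9·0 + 2·2·9 + 3·5·7 + 8·3·1 = 263 ≡ 10.
  α_i^2 mod 11 = [5, 4, 4, 3, 9].
  S_2 = Σ v_i α_i^2 r_i = 7·5·2 + 2·4·0 + 2·4·9 + 3·3·7 + 8·9·1 = 277 ≡ 2.
  S = (6, 10, 2) ≠ 0, so r is not a codeword (an error is present).
Step 3: locate the error. For a single error e at position i, S_ℓ = v_i·e·α_i^ℓ, so α_err = S_1/S_0.
  S_0^{−1} = 6^{−1} = 2 (mod 11), so α_err = 10·2 = 20 ≡ 9 = α_2. Error position i = 2.
  Consistency check: S_2/S_1 = 2·10 = 20 ≡ 9 = α_err ✓ (single-error assumption holds).
Step 4: error magnitude e = S_0/v_2 = S_0·∏_{j≠2}(α_2 − α_j) = 6·6 = 36 ≡ 3 (mod 11).
Step 5: correct position 2: c_2 = r_2 − e = 0 − 3 ≡ 8 (mod 11). Hence c = [2, 8, 9, 7, 1].
  Check: interpolating c through the α_i gives m(x) = 3 + 3·x (degree < 2) with m(α_i) = c_i for every i, so c is indeed a codeword.


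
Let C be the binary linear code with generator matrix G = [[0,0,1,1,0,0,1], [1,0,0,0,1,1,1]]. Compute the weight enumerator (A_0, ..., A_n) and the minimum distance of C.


Weight distribution: A_0 = 1, A_3 = 1, A_4 = 1, A_5 = 1. Minimum distance d = 3.

Enumerate all 2^2 = 4 messages m ∈ F_2^2.
For each, compute codeword c = mG in F_2^7, then tally its weight.
  m = 00 → c = 0000000, weight = 0.
  m = 10 → c = 0011001, weight = 3.
  m = 01 → c = 1000111, weight = 4.
  m = 11 → c = 1011110, weight = 5.
Tally weights:
  weight 0: 1 codewords.
  weight 3: 1 codewords.
  weight 4: 1 codewords.
  weight 5: 1 codewords.
Minimum distance d = smallest w > 0 with A_w > 0 = 3.
Sanity: Σ A_w = 4 = 2^2 = 4 ✓.


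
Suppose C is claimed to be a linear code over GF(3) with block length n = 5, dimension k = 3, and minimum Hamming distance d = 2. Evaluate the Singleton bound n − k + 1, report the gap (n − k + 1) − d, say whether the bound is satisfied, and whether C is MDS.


Singleton RHS = n − k + 1 = 3, slack = 1, bound satisfied, not MDS.

Singleton bound: d ≤ n − k + 1.
Here n = 5, k = 3, so n − k + 1 = 3.
Given d = 2, check d ≤ 3: YES.
Slack = (n − k + 1) − d = 1.
The code is NOT MDS (slack = 1 > 0).
Description: the claimed parameters are [5, 3, 2]_3; such a code would be non-MDS.


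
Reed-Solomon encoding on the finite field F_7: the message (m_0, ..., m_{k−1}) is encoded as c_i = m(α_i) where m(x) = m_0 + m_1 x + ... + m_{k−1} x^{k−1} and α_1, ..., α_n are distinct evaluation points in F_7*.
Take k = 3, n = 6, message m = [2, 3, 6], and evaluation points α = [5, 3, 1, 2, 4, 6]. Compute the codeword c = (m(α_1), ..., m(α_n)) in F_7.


c = [6, 2, 4, 4, 5, 5]

Message polynomial: m(x) = 2 + 3·x + 6·x^2 (mod 7).
For each evaluation point α_i, compute m(α_i) mod 7:
  α_1 = 5: Horner steps 6 → 5 → 6, so m(5) = 6.
  α_2 = 3: Horner steps 6 → 0 → 2, so m(3) = 2.
  α_3 = 1: Horner steps 6 → 2 → 4, so m(1) = 4.
  α_4 = 2: Horner steps 6 → 1 → 4, so m(2) = 4.
  α_5 = 4: Horner steps 6 → 6 → 5, so m(4) = 5.
  α_6 = 6: Horner steps 6 → 4 → 5, so m(6) = 5.
Codeword c = [6, 2, 4, 4, 5, 5] ∈ F_7^6.


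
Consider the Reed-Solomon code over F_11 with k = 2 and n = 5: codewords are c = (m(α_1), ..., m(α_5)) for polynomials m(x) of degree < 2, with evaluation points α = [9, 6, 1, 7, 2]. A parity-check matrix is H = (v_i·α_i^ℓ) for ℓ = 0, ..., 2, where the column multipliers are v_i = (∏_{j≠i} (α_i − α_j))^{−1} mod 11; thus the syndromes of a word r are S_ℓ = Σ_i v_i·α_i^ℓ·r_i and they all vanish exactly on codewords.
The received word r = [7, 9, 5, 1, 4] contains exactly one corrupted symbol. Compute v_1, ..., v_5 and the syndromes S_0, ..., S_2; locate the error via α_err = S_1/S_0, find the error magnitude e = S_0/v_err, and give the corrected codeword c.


S = (6, 1, 2), error at position 5, error magnitude e = 7, c = [7, 9, 5, 1, 8].

Step 1: column multipliers v_i = (∏_{j≠i}(α_i − α_j))^{−1} mod 11.
  i = 1 (α = 9): (9−6)(9−1)(9−7)(9−2) = 3·8·2·7 = 336 ≡ 6, so v_1 = 6^{−1} = 2 (mod 11).
  i = 2 (α = 6): (6−9)(6−1)(6−7)(6−2) = (−3)·5·(−1)·4 = 60 ≡ 5, so v_2 = 5^{−1} = 9 (mod 11).
  i = 3 (α = 1): (1−9)(1−6)(1−7)(1−2) = (−8)·(−5)·(−6)·(−1) = 240 ≡ 9, so v_3 = 9^{−1} = 5 (mod 11).
  i = 4 (α = 7): (7−9)(7−6)(7−1)(7−2) = (−2)·1·6·5 = −60 ≡ 6, so v_4 = 6^{−1} = 2 (mod 11).
  i = 5 (α = 2): (2−9)(2−6)(2−1)(2−7) = (−7)·(−4)·1·(−5) = −140 ≡ 3, so v_5 = 3^{−1} = 4 (mod 11).
  v = [2, 9, 5, 2, 4].
Step 2: syndromes of r = [7, 9, 5, 1, 4] (all sums mod 11).
  S_0 = Σ v_i r_i = 2·7 + 9·9 + 5·5 + 2·1 + 4·4 = 138 ≡ 6.
  S_1 = Σ v_i α_i r_i = 2·9·7 + 9·6·9 + 5·1·5 + 2·7·1 + 4·2·4 = 683 ≡ 1.
  α_i^2 mod 11 = [4, 3, 1, 5, 4].
  S_2 = Σ v_i α_i^2 r_i = 2·4·7 + 9·3·9 + 5·1·5 + 2·5·1 + 4·4·4 = 398 ≡ 2.
  S = (6, 1, 2) ≠ 0, so r is not a codeword (an error is present).
Step 3: locate the error. For a single error e at position i, S_ℓ = v_i·e·α_i^ℓ, so α_err = S_1/S_0.
  S_0^{−1} = 6^{−1} = 2 (mod 11), so α_err = 1·2 = 2 ≡ 2 = α_5. Error position i = 5.
  Consistency check: S_2/S_1 = 2·1 = 2 ≡ 2 = α_err ✓ (single-error assumption holds).
Step 4: error magnitude e = S_0/v_5 = S_0·∏_{j≠5}(α_5 − α_j) = 6·3 = 18 ≡ 7 (mod 11).
Step 5: correct position 5: c_5 = r_5 − e = 4 − 7 ≡ 8 (mod 11). Hence c = [7, 9, 5, 1, 8].
  Check: interpolating c through the α_i gives m(x) = 2 + 3·x (degree < 2) with m(α_i) = c_i for every i, so c is indeed a codeword.


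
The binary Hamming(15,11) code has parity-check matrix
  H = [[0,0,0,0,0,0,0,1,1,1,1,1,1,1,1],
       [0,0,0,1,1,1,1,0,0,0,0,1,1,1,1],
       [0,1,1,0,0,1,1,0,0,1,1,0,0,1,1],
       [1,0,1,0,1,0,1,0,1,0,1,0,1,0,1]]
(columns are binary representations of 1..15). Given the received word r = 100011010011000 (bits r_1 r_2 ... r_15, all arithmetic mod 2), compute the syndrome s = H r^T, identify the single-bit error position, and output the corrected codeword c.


s = (1, 1, 0, 1)^T, error position = 13, corrected codeword c = 100011010011100

Compute s = H r^T mod 2 one row at a time:
  s_1 = 1 + 0 + 0 + 1 + 1 + 0 + 0 + 0 = 3 ≡ 1 (mod 2).
  s_2 = 0 + 1 + 1 + 0 + 1 + 0 + 0 + 0 = 3 ≡ 1 (mod 2).
  s_3 = 0 + 0 + 1 + 0 + 0 + 1 + 0 + 0 = 2 ≡ 0 (mod 2).
  s_4 = 1 + 0 + 1 + 0 + 0 + 1 + 0 + 0 = 3 ≡ 1 (mod 2).
s = (1, 1, 0, 1)^T — this equals column 13 of H (binary 1101), so error is at position 13.
Correct: flip bit 13 of r = 100011010011000 to get c = 100011010011100.


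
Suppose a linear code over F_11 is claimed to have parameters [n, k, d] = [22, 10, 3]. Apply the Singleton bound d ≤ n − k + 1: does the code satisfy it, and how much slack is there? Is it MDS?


Singleton RHS = n − k + 1 = 13, slack = 10, bound satisfied, not MDS.

Singleton bound: d ≤ n − k + 1.
Here n = 22, k = 10, so n − k + 1 = 13.
Given d = 3, check d ≤ 13: YES.
Slack = (n − k + 1) − d = 10.
The code is NOT MDS (slack = 10 > 0).
Description: the claimed parameters are [22, 10, 3]_11; such a code would be non-MDS.


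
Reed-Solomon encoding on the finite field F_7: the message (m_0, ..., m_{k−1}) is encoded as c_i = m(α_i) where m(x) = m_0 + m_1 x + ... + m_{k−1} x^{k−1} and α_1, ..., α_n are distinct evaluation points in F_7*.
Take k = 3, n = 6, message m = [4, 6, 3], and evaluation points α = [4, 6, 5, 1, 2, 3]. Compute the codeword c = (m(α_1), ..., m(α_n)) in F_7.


c = [6, 1, 4, 6, 0, 0]

Message polynomial: m(x) = 4 + 6·x + 3·x^2 (mod 7).
For each evaluation point α_i, compute m(α_i) mod 7:
  α_1 = 4: Horner steps 3 → 4 → 6, so m(4) = 6.
  α_2 = 6: Horner steps 3 → 3 → 1, so m(6) = 1.
  α_3 = 5: Horner steps 3 → 0 → 4, so m(5) = 4.
  α_4 = 1: Horner steps 3 → 2 → 6, so m(1) = 6.
  α_5 = 2: Horner steps 3 → 5 → 0, so m(2) = 0.
  α_6 = 3: Horner steps 3 → 1 → 0, so m(3) = 0.
Codeword c = [6, 1, 4, 6, 0, 0] ∈ F_7^6.


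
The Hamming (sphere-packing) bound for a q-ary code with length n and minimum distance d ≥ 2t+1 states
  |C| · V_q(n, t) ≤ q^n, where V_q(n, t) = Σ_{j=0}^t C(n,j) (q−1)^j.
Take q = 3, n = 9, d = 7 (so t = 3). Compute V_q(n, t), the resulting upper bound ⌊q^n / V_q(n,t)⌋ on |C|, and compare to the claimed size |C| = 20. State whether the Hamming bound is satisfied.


V_q(n, t) = 835, q^n = 19683, Hamming bound = 23, |C| = 20 ≤ bound (satisfied).

Step 1: Compute V_q(n, t) = Σ_{j=0}^3 C(n, j) (q−1)^j.
  j = 0: C(9,0)·(2)^0 = 1·1 = 1.
  j = 1: C(9,1)·(2)^1 = 9·2 = 18.
  j = 2: C(9,2)·(2)^2 = 36·4 = 144.
  j = 3: C(9,3)·(2)^3 = 84·8 = 672.
  V_q(n, t) = 1 + 18 + 144 + 672 = 835.
Step 2: q^n = 3^9 = 19683.
Step 3: Hamming bound ⌊q^n / V_q(n,t)⌋ = ⌊19683/835⌋ = 23.
Step 4: Compare |C| = 20 to 23: satisfied.
The claimed |C| lies below the Hamming bound.


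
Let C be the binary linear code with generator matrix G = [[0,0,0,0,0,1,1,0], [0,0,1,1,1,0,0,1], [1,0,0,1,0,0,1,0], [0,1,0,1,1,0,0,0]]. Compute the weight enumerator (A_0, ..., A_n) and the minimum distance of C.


Weight distribution: A_0 = 1, A_2 = 1, A_3 = 4, A_4 = 3, A_5 = 4, A_6 = 3. Minimum distance d = 2.

Enumerate all 2^4 = 16 messages m ∈ F_2^4.
For each, compute codeword c = mG in F_2^8, then tally its weight.
  m = 0000 → c = 00000000, weight = 0.
  m = 1000 → c = 00000110, weight = 2.
  m = 0100 → c = 00111001, weight = 4.
  m = 1100 → c = 00111111, weight = 6.
  m = 0010 → c = 10010010, weight = 3.
  m = 1010 → c = 10010100, weight = 3.
  m = 0110 → c = 10101011, weight = 5.
  m = 1110 → c = 10101101, weight = 5.
  m = 0001 → c = 01011000, weight = 3.
  m = 1001 → c = 01011110, weight = 5.
  m = 0101 → c = 01100001, weight = 3.
  m = 1101 → c = 01100111, weight = 5.
  m = 0011 → c = 11001010, weight = 4.
  m = 1011 → c = 11001100, weight = 4.
  m = 0111 → c = 11110011, weight = 6.
  m = 1111 → c = 11110101, weight = 6.
Tally weights:
  weight 0: 1 codewords.
  weight 2: 1 codewords.
  weight 3: 4 codewords.
  weight 4: 3 codewords.
  weight 5: 4 codewords.
  weight 6: 3 codewords.
Minimum distance d = smallest w > 0 with A_w > 0 = 2.
Sanity: Σ A_w = 16 = 2^4 = 16 ✓.


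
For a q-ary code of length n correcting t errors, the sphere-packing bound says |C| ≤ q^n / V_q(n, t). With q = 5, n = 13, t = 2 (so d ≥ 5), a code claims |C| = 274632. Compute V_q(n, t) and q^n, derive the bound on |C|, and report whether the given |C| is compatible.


V_q(n, t) = 1301, q^n = 1220703125, Hamming bound = 938280, |C| = 274632 ≤ bound (satisfied).

Step 1: Compute V_q(n, t) = Σ_{j=0}^2 C(n, j) (q−1)^j.
  j = 0: C(13,0)·(4)^0 = 1·1 = 1.
  j = 1: C(13,1)·(4)^1 = 13·4 = 52.
  j = 2: C(13,2)·(4)^2 = 78·16 = 1248.
  V_q(n, t) = 1 + 52 + 1248 = 1301.
Step 2: q^n = 5^13 = 1220703125.
Step 3: Hamming bound ⌊q^n / V_q(n,t)⌋ = ⌊1220703125/1301⌋ = 938280.
Step 4: Compare |C| = 274632 to 938280: satisfied.
The claimed |C| lies below the Hamming bound.


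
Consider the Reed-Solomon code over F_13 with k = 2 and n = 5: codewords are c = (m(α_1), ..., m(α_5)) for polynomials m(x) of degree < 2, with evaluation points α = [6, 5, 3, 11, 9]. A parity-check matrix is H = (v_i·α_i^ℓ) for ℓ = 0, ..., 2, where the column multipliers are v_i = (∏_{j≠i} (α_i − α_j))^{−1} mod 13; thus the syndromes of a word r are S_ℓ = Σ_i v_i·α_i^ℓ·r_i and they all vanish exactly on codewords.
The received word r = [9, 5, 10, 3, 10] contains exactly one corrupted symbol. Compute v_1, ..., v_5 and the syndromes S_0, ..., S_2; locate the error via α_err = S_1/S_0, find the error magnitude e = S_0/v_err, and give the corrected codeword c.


S = (11, 8, 7), error at position 5, error magnitude e = 2, c = [9, 5, 10, 3, 8].

Step 1: column multipliers v_i = (∏_{j≠i}(α_i − α_j))^{−1} mod 13.
  i = 1 (α = 6): (6−5)(6−3)(6−11)(6−9) = 1·3·(−5)·(−3) = 45 ≡ 6, so v_1 = 6^{−1} = 11 (mod 13).
  i = 2 (α = 5): (5−6)(5−3)(5−11)(5−9) = (−1)·2·(−6)·(−4) = −48 ≡ 4, so v_2 = 4^{−1} = 10 (mod 13).
  i = 3 (α = 3): (3−6)(3−5)(3−11)(3−9) = (−3)·(−2)·(−8)·(−6) = 288 ≡ 2, so v_3 = 2^{−1} = 7 (mod 13).
  i = 4 (α = 11): (11−6)(11−5)(11−3)(11−9) = 5·6·8·2 = 480 ≡ 12, so v_4 = 12^{−1} = 12 (mod 13).
  i = 5 (α = 9): (9−6)(9−5)(9−3)(9−11) = 3·4·6·(−2) = −144 ≡ 12, so v_5 = 12^{−1} = 12 (mod 13).
  v = [11, 10, 7, 12, 12].
Step 2: syndromes of r = [9, 5, 10, 3, 10] (all sums mod 13).
  S_0 = Σ v_i r_i = 11·9 + 10·5 + 7·10 + 12·3 + 12·10 = 375 ≡ 11.
  S_1 = Σ v_i α_i r_i = 11·6·9 + 10·5·5 + 7·3·10 + 12·11·3 + 12·9·10 = 2530 ≡ 8.
  α_i^2 mod 13 = [10, 12, 9, 4, 3].
  S_2 = Σ v_i α_i^2 r_i = 11·10·9 + 10·12·5 + 7·9·10 + 12·4·3 + 12·3·10 = 2724 ≡ 7.
  S = (11, 8, 7) ≠ 0, so r is not a codeword (an error is present).
Step 3: locate the error. For a single error e at position i, S_ℓ = v_i·e·α_i^ℓ, so α_err = S_1/S_0.
  S_0^{−1} = 11^{−1} = 6 (mod 13), so α_err = 8·6 = 48 ≡ 9 = α_5. Error position i = 5.
  Consistency check: S_2/S_1 = 7·5 = 35 ≡ 9 = α_err ✓ (single-error assumption holds).
Step 4: error magnitude e = S_0/v_5 = S_0·∏_{j≠5}(α_5 − α_j) = 11·12 = 132 ≡ 2 (mod 13).
Step 5: correct position 5: c_5 = r_5 − e = 10 − 2 ≡ 8 (mod 13). Hence c = [9, 5, 10, 3, 8].
  Check: interpolating c through the α_i gives m(x) = 11 + 4·x (degree < 2) with m(α_i) = c_i for every i, so c is indeed a codeword.


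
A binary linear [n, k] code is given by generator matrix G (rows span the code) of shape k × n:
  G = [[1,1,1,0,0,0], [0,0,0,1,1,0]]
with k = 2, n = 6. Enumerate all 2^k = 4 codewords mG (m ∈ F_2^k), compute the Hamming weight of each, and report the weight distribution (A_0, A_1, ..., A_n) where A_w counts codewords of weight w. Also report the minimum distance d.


Weight distribution: A_0 = 1, A_2 = 1, A_3 = 1, A_5 = 1. Minimum distance d = 2.

Enumerate all 2^2 = 4 messages m ∈ F_2^2.
For each, compute codeword c = mG in F_2^6, then tally its weight.
  m = 00 → c = 000000, weight = 0.
  m = 10 → c = 111000, weight = 3.
  m = 01 → c = 000110, weight = 2.
  m = 11 → c = 111110, weight = 5.
Tally weights:
  weight 0: 1 codewords.
  weight 2: 1 codewords.
  weight 3: 1 codewords.
  weight 5: 1 codewords.
Minimum distance d = smallest w > 0 with A_w > 0 = 2.
Sanity: Σ A_w = 4 = 2^2 = 4 ✓.


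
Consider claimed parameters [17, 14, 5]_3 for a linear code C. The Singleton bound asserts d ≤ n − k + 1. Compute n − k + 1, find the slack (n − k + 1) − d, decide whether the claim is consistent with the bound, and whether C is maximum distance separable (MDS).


Singleton RHS = n − k + 1 = 4, slack = -1, bound violated (no such code; not MDS).

Singleton bound: d ≤ n − k + 1.
Here n = 17, k = 14, so n − k + 1 = 4.
Given d = 5, check d ≤ 4: NO.
Slack = (n − k + 1) − d = -1.
The slack is negative: d = 5 exceeds n − k + 1 = 4 by 1, so the Singleton bound is violated and no linear [17, 14, 5]_3 code can exist. In particular it is not MDS (MDS requires d = n − k + 1 exactly).
Description: the claimed parameters are [17, 14, 5]_3; such a code would be impossible (violates the Singleton bound).


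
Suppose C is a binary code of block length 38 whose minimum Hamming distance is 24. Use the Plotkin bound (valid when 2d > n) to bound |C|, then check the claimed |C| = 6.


Plotkin bound M ≤ 4; given |C| = 6 > bound (violated).

Check applicability: 2d = 48, n = 38.
2d − n = 10 > 0, so Plotkin applies.
Compute d/(2d−n) = 24/10 ≈ 2.4000.
⌊d/(2d−n)⌋ = 2.
Plotkin bound: M ≤ 2·2 = 4.
Given |C| = 6, check: VIOLATED.
This |C| is above the Plotkin bound, so no binary code with n = 38, d = 24 and 6 codewords exists.


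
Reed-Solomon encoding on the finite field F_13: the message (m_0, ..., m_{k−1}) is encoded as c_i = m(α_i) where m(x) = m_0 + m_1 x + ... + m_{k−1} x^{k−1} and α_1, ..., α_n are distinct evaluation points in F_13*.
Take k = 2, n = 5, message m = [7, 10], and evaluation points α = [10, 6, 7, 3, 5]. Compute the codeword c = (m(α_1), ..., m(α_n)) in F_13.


c = [3, 2, 12, 11, 5]

Message polynomial: m(x) = 7 + 10·x (mod 13).
For each evaluation point α_i, compute m(α_i) mod 13:
  α_1 = 10: Horner steps 10 → 3, so m(10) = 3.
  α_2 = 6: Horner steps 10 → 2, so m(6) = 2.
  α_3 = 7: Horner steps 10 → 12, so m(7) = 12.
  α_4 = 3: Horner steps 10 → 11, so m(3) = 11.
  α_5 = 5: Horner steps 10 → 5, so m(5) = 5.
Codeword c = [3, 2, 12, 11, 5] ∈ F_13^5.


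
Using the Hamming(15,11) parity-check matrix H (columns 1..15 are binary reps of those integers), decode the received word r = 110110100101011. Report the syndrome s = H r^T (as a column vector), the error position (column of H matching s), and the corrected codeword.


s = (0, 0, 1, 0)^T, error position = 2, corrected codeword c = 100110100101011

Compute s = H r^T mod 2 one row at a time:
  s_1 = 0 + 0 + 1 + 0 + 1 + 0 + 1 + 1 = 4 ≡ 0 (mod 2).
  s_2 = 1 + 1 + 0 + 1 + 1 + 0 + 1 + 1 = 6 ≡ 0 (mod 2).
  s_3 = 1 + 0 + 0 + 1 + 1 + 0 + 1 + 1 = 5 ≡ 1 (mod 2).
  s_4 = 1 + 0 + 1 + 1 + 0 + 0 + 0 + 1 = 4 ≡ 0 (mod 2).
s = (0, 0, 1, 0)^T — this equals column 2 of H (binary 0010), so error is at position 2.
Correct: flip bit 2 of r = 110110100101011 to get c = 100110100101011.


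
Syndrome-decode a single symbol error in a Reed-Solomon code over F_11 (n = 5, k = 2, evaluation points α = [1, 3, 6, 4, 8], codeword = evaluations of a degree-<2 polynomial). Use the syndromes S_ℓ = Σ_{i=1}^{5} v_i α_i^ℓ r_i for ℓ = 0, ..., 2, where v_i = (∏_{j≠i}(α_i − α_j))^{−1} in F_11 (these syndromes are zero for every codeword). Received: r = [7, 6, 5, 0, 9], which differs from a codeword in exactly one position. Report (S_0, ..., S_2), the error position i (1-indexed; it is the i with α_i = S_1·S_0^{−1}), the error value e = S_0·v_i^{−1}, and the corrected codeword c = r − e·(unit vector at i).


S = (1, 6, 3), error at position 3, error magnitude e = 6, c = [7, 6, 10, 0, 9].

Step 1: column multipliers v_i = (∏_{j≠i}(α_i − α_j))^{−1} mod 11.
  i = 1 (α = 1): (1−3)(1−6)(1−4)(1−8) = (−2)·(−5)·(−3)·(−7) = 210 ≡ 1, so v_1 = 1^{−1} = 1 (mod 11).
  i = 2 (α = 3): (3−1)(3−6)(3−4)(3−8) = 2·(−3)·(−1)·(−5) = −30 ≡ 3, so v_2 = 3^{−1} = 4 (mod 11).
  i = 3 (α = 6): (6−1)(6−3)(6−4)(6−8) = 5·3·2·(−2) = −60 ≡ 6, so v_3 = 6^{−1} = 2 (mod 11).
  i = 4 (α = 4): (4−1)(4−3)(4−6)(4−8) = 3·1·(−2)·(−4) = 24 ≡ 2, so v_4 = 2^{−1} = 6 (mod 11).
  i = 5 (α = 8): (8−1)(8−3)(8−6)(8−4) = 7·5·2·4 = 280 ≡ 5, so v_5 = 5^{−1} = 9 (mod 11).
  v = [1, 4, 2, 6, 9].
Step 2: syndromes of r = [7, 6, 5, 0, 9] (all sums mod 11).
  S_0 = Σ v_i r_i = 1·7 + 4·6 + 2·5 + 6·0 + 9·9 = 122 ≡ 1.
  S_1 = Σ v_i α_i r_i = 1·1·7 + 4·3·6 + 2·6·5 + 6·4·0 + 9·8·9 = 787 ≡ 6.
  α_i^2 mod 11 = [1, 9, 3, 5, 9].
  S_2 = Σ v_i α_i^2 r_i = 1·1·7 + 4·9·6 + 2·3·5 + 6·5·0 + 9·9·9 = 982 ≡ 3.
  S = (1, 6, 3) ≠ 0, so r is not a codeword (an error is present).
Step 3: locate the error. For a single error e at position i, S_ℓ = v_i·e·α_i^ℓ, so α_err = S_1/S_0.
  S_0^{−1} = 1^{−1} = 1 (mod 11), so α_err = 6·1 = 6 ≡ 6 = α_3. Error position i = 3.
  Consistency check: S_2/S_1 = 3·2 = 6 ≡ 6 = α_err ✓ (single-error assumption holds).
Step 4: error magnitude e = S_0/v_3 = S_0·∏_{j≠3}(α_3 − α_j) = 1·6 = 6 ≡ 6 (mod 11).
Step 5: correct position 3: c_3 = r_3 − e = 5 − 6 ≡ 10 (mod 11). Hence c = [7, 6, 10, 0, 9].
  Check: interpolating c through the α_i gives m(x) = 2 + 5·x (degree < 2) with m(α_i) = c_i for every i, so c is indeed a codeword.


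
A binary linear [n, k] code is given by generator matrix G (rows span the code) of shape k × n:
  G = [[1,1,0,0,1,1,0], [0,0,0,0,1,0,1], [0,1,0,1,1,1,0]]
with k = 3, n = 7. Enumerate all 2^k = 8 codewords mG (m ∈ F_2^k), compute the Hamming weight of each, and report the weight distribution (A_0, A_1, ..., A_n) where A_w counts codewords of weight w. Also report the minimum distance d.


Weight distribution: A_0 = 1, A_2 = 2, A_4 = 5. Minimum distance d = 2.

Enumerate all 2^3 = 8 messages m ∈ F_2^3.
For each, compute codeword c = mG in F_2^7, then tally its weight.
  m = 000 → c = 0000000, weight = 0.
  m = 100 → c = 1100110, weight = 4.
  m = 010 → c = 0000101, weight = 2.
  m = 110 → c = 1100011, weight = 4.
  m = 001 → c = 0101110, weight = 4.
  m = 101 → c = 1001000, weight = 2.
  m = 011 → c = 0101011, weight = 4.
  m = 111 → c = 1001101, weight = 4.
Tally weights:
  weight 0: 1 codewords.
  weight 2: 2 codewords.
  weight 4: 5 codewords.
Minimum distance d = smallest w > 0 with A_w > 0 = 2.
Sanity: Σ A_w = 8 = 2^3 = 8 ✓.


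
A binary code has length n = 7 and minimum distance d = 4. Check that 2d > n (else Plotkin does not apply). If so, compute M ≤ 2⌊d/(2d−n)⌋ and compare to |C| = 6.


Plotkin bound M ≤ 8; given |C| = 6 ≤ bound (satisfied).

Check applicability: 2d = 8, n = 7.
2d − n = 1 > 0, so Plotkin applies.
Compute d/(2d−n) = 4/1 ≈ 4.0000.
⌊d/(2d−n)⌋ = 4.
Plotkin bound: M ≤ 2·4 = 8.
Given |C| = 6, check: satisfied.
This |C| is below the Plotkin bound.


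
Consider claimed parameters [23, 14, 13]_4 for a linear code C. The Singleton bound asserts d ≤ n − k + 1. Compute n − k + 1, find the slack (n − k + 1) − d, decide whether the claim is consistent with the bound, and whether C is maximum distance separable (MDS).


Singleton RHS = n − k + 1 = 10, slack = -3, bound violated (no such code; not MDS).

Singleton bound: d ≤ n − k + 1.
Here n = 23, k = 14, so n − k + 1 = 10.
Given d = 13, check d ≤ 10: NO.
Slack = (n − k + 1) − d = -3.
The slack is negative: d = 13 exceeds n − k + 1 = 10 by 3, so the Singleton bound is violated and no linear [23, 14, 13]_4 code can exist. In particular it is not MDS (MDS requires d = n − k + 1 exactly).
Description: the claimed parameters are [23, 14, 13]_4; such a code would be impossible (violates the Singleton bound).


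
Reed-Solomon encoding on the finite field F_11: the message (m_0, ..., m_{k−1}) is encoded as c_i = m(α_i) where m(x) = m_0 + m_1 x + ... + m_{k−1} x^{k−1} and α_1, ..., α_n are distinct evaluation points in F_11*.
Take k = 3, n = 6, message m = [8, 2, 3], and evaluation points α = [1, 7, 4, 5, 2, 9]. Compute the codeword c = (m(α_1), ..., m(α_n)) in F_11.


c = [2, 4, 9, 5, 2, 5]

Message polynomial: m(x) = 8 + 2·x + 3·x^2 (mod 11).
For each evaluation point α_i, compute m(α_i) mod 11:
  α_1 = 1: Horner steps 3 → 5 → 2, so m(1) = 2.
  α_2 = 7: Horner steps 3 → 1 → 4, so m(7) = 4.
  α_3 = 4: Horner steps 3 → 3 → 9, so m(4) = 9.
  α_4 = 5: Horner steps 3 → 6 → 5, so m(5) = 5.
  α_5 = 2: Horner steps 3 → 8 → 2, so m(2) = 2.
  α_6 = 9: Horner steps 3 → 7 → 5, so m(9) = 5.
Codeword c = [2, 4, 9, 5, 2, 5] ∈ F_11^6.


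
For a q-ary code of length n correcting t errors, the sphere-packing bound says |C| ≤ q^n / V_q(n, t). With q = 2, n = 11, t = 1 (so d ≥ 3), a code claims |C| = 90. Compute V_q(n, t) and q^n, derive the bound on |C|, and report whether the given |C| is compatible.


V_q(n, t) = 12, q^n = 2048, Hamming bound = 170, |C| = 90 ≤ bound (satisfied).

Step 1: Compute V_q(n, t) = Σ_{j=0}^1 C(n, j) (q−1)^j.
  j = 0: C(11,0)·(1)^0 = 1·1 = 1.
  j = 1: C(11,1)·(1)^1 = 11·1 = 11.
  V_q(n, t) = 1 + 11 = 12.
Step 2: q^n = 2^11 = 2048.
Step 3: Hamming bound ⌊q^n / V_q(n,t)⌋ = ⌊2048/12⌋ = 170.
Step 4: Compare |C| = 90 to 170: satisfied.
The claimed |C| lies below the Hamming bound.


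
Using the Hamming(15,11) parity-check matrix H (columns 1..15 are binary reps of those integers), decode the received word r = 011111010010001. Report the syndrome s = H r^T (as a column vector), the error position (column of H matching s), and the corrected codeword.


s = (1, 0, 1, 0)^T, error position = 10, corrected codeword c = 011111010110001

Compute s = H r^T mod 2 one row at a time:
  s_1 = 1 + 0 + 0 + 1 + 0 + 0 + 0 + 1 = 3 ≡ 1 (mod 2).
  s_2 = 1 + 1 + 1 + 0 + 0 + 0 + 0 + 1 = 4 ≡ 0 (mod 2).
  s_3 = 1 + 1 + 1 + 0 + 0 + 1 + 0 + 1 = 5 ≡ 1 (mod 2).
  s_4 = 0 + 1 + 1 + 0 + 0 + 1 + 0 + 1 = 4 ≡ 0 (mod 2).
s = (1, 0, 1, 0)^T — this equals column 10 of H (binary 1010), so error is at position 10.
Correct: flip bit 10 of r = 011111010010001 to get c = 011111010110001.


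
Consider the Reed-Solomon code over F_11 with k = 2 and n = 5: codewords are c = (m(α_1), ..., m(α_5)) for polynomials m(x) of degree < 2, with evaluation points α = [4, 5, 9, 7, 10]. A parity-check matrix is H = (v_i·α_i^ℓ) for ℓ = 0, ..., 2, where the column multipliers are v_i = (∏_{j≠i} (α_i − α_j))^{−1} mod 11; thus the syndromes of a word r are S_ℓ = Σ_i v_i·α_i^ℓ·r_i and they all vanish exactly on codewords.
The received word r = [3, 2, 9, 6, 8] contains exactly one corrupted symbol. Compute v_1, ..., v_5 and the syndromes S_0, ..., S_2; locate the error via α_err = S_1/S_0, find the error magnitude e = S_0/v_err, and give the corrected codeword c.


S = (2, 3, 10), error at position 4, error magnitude e = 6, c = [3, 2, 9, 0, 8].

Step 1: column multipliers v_i = (∏_{j≠i}(α_i − α_j))^{−1} mod 11.
  i = 1 (α = 4): (4−5)(4−9)(4−7)(4−10) = (−1)·(−5)·(−3)·(−6) = 90 ≡ 2, so v_1 = 2^{−1} = 6 (mod 11).
  i = 2 (α = 5): (5−4)(5−9)(5−7)(5−10) = 1·(−4)·(−2)·(−5) = −40 ≡ 4, so v_2 = 4^{−1} = 3 (mod 11).
  i = 3 (α = 9): (9−4)(9−5)(9−7)(9−10) = 5·4·2·(−1) = −40 ≡ 4, so v_3 = 4^{−1} = 3 (mod 11).
  i = 4 (α = 7): (7−4)(7−5)(7−9)(7−10) = 3·2·(−2)·(−3) = 36 ≡ 3, so v_4 = 3^{−1} = 4 (mod 11).
  i = 5 (α = 10): (10−4)(10−5)(10−9)(10−7) = 6·5·1·3 = 90 ≡ 2, so v_5 = 2^{−1} = 6 (mod 11).
  v = [6, 3, 3, 4, 6].
Step 2: syndromes of r = [3, 2, 9, 6, 8] (all sums mod 11).
  S_0 = Σ v_i r_i = 6·3 + 3·2 + 3·9 + 4·6 + 6·8 = 123 ≡ 2.
  S_1 = Σ v_i α_i r_i = 6·4·3 + 3·5·2 + 3·9·9 + 4·7·6 + 6·10·8 = 993 ≡ 3.
  α_i^2 mod 11 = [5, 3, 4, 5, 1].
  S_2 = Σ v_i α_i^2 r_i = 6·5·3 + 3·3·2 + 3·4·9 + 4·5·6 + 6·1·8 = 384 ≡ 10.
  S = (2, 3, 10) ≠ 0, so r is not a codeword (an error is present).
Step 3: locate the error. For a single error e at position i, S_ℓ = v_i·e·α_i^ℓ, so α_err = S_1/S_0.
  S_0^{−1} = 2^{−1} = 6 (mod 11), so α_err = 3·6 = 18 ≡ 7 = α_4. Error position i = 4.
  Consistency check: S_2/S_1 = 10·4 = 40 ≡ 7 = α_err ✓ (single-error assumption holds).
Step 4: error magnitude e = S_0/v_4 = S_0·∏_{j≠4}(α_4 − α_j) = 2·3 = 6 ≡ 6 (mod 11).
Step 5: correct position 4: c_4 = r_4 − e = 6 − 6 ≡ 0 (mod 11). Hence c = [3, 2, 9, 0, 8].
  Check: interpolating c through the α_i gives m(x) = 7 + 10·x (degree < 2) with m(α_i) = c_i for every i, so c is indeed a codeword.
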